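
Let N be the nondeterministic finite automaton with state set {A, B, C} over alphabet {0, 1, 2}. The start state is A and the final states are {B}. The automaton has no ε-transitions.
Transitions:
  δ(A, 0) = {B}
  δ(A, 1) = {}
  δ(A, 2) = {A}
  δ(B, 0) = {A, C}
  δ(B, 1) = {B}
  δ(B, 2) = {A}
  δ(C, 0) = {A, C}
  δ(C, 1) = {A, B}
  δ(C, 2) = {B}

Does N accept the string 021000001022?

rejected

Start: {A}
read 0: {B}
read 2: {A}
read 1: {}
The reachable set is empty and stays empty for the remaining 9 symbols.
Reachable ∩ accepting = {} — empty.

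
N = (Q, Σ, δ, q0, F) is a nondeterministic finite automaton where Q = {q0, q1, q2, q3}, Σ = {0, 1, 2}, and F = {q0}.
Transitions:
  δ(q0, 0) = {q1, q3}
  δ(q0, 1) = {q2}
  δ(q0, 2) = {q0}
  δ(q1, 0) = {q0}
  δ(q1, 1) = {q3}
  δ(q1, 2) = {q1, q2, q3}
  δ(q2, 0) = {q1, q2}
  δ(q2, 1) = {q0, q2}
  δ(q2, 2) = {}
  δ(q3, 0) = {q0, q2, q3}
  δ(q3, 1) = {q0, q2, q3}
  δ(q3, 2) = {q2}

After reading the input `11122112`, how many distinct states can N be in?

1

Start: {q0}
read 1: {q2}
read 1: {q0, q2}
read 1: {q0, q2}
read 2: {q0}
read 2: {q0}
read 1: {q2}
read 1: {q0, q2}
read 2: {q0}
Final reachable set {q0} has 1 state.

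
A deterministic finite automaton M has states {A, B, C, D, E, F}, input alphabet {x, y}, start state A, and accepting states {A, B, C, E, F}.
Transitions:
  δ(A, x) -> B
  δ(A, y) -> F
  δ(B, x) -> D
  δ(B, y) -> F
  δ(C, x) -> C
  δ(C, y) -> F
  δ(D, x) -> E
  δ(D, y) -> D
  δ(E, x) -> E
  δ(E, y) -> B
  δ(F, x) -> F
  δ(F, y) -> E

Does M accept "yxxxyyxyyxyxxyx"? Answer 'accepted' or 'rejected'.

rejected

A --y--> F
F --x--> F
F --x--> F
F --x--> F
F --y--> E
E --y--> B
B --x--> D
D --y--> D
D --y--> D
D --x--> E
E --y--> B
B --x--> D
D --x--> E
E --y--> B
B --x--> D
End in state D, which is not an accepting state.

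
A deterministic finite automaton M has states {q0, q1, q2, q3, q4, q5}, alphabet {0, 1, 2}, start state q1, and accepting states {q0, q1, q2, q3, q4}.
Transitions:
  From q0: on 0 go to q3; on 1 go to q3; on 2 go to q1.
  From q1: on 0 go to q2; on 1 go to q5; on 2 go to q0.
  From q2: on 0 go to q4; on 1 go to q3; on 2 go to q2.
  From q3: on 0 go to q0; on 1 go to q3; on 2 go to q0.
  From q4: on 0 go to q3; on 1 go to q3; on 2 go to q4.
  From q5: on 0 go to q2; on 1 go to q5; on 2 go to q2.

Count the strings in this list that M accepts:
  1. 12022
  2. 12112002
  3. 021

12022: accepted
12112002: accepted
021: accepted

3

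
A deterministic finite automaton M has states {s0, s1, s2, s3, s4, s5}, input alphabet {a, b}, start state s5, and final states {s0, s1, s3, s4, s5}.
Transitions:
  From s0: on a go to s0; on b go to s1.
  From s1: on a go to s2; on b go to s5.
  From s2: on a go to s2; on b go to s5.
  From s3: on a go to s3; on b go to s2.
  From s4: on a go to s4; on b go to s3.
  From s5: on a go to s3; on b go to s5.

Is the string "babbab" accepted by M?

s5 --b--> s5
s5 --a--> s3
s3 --b--> s2
s2 --b--> s5
s5 --a--> s3
s3 --b--> s2
End in state s2, which is not an accepting state.

rejected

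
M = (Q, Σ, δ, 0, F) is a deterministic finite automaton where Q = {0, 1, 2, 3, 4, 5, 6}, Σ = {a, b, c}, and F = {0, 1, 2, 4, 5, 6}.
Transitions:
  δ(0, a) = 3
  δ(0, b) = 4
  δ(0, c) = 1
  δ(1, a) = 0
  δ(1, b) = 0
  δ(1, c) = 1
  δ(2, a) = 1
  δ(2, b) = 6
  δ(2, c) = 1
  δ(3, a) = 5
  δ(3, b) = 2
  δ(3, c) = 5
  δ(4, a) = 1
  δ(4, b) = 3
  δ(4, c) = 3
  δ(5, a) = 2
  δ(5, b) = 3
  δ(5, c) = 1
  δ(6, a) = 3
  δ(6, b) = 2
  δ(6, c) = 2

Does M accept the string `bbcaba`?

rejected

0 --b--> 4
4 --b--> 3
3 --c--> 5
5 --a--> 2
2 --b--> 6
6 --a--> 3
End in state 3, which is not an accepting state.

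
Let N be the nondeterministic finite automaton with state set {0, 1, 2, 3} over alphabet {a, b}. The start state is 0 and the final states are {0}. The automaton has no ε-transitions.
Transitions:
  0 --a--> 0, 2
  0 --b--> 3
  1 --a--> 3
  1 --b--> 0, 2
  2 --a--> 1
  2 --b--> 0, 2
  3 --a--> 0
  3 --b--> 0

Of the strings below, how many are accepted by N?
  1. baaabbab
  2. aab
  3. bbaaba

baaabbab: accepted
aab: accepted
bbaaba: accepted

3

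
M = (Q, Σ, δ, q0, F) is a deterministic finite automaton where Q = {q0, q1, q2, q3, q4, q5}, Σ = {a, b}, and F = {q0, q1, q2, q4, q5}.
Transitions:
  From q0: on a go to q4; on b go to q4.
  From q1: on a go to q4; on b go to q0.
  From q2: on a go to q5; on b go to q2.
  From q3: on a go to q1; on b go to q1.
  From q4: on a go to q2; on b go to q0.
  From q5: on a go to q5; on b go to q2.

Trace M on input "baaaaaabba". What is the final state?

q0 --b--> q4
q4 --a--> q2
q2 --a--> q5
q5 --a--> q5
q5 --a--> q5
q5 --a--> q5
q5 --a--> q5
q5 --b--> q2
q2 --b--> q2
q2 --a--> q5

q5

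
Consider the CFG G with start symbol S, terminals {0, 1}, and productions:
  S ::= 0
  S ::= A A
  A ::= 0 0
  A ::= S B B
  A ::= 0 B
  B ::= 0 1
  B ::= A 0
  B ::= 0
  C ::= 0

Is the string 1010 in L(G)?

no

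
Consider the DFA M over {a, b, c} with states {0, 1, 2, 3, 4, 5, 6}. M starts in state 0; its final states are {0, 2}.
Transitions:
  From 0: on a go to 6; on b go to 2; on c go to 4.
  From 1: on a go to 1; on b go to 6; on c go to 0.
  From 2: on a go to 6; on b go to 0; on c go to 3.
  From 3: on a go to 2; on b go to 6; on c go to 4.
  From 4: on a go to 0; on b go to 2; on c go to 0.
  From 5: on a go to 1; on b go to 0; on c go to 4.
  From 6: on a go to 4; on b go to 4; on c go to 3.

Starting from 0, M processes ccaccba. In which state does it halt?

0 --c--> 4
4 --c--> 0
0 --a--> 6
6 --c--> 3
3 --c--> 4
4 --b--> 2
2 --a--> 6

6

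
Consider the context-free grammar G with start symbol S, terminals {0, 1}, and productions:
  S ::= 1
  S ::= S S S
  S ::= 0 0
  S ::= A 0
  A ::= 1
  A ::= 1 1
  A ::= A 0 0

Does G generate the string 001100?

no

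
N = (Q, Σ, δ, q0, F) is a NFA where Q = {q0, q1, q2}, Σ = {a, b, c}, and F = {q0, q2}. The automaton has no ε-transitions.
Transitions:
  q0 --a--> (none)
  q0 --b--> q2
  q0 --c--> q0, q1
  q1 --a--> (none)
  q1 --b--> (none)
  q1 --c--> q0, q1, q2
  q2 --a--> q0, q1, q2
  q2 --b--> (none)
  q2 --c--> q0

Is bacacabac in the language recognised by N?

accepted

Start: {q0}
read b: {q2}
read a: {q0, q1, q2}
read c: {q0, q1, q2}
read a: {q0, q1, q2}
read c: {q0, q1, q2}
read a: {q0, q1, q2}
read b: {q2}
read a: {q0, q1, q2}
read c: {q0, q1, q2}
Reachable ∩ accepting = {q0, q2} — nonempty.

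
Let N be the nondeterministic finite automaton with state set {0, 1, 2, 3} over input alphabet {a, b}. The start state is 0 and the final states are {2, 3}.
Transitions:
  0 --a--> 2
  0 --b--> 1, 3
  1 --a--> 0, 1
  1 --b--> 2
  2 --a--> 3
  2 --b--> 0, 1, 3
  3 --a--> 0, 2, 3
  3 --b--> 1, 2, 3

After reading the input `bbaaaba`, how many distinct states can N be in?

Start: {0}
read b: {1, 3}
read b: {1, 2, 3}
read a: {0, 1, 2, 3}
read a: {0, 1, 2, 3}
read a: {0, 1, 2, 3}
read b: {0, 1, 2, 3}
read a: {0, 1, 2, 3}
Final reachable set {0, 1, 2, 3} has 4 states.

4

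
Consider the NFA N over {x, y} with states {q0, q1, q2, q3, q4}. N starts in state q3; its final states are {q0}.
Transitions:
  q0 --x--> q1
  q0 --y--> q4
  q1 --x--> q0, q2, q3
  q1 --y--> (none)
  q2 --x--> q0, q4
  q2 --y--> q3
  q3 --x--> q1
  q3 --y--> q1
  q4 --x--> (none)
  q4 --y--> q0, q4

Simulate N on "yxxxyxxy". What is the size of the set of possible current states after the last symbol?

4

Start: {q3}
read y: {q1}
read x: {q0, q2, q3}
read x: {q0, q1, q4}
read x: {q0, q1, q2, q3}
read y: {q1, q3, q4}
read x: {q0, q1, q2, q3}
read x: {q0, q1, q2, q3, q4}
read y: {q0, q1, q3, q4}
Final reachable set {q0, q1, q3, q4} has 4 states.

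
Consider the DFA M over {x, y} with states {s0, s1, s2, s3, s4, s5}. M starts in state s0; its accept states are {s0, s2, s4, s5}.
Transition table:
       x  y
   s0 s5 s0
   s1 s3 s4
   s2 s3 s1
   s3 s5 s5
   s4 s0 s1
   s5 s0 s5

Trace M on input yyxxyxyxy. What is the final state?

s0

s0 --y--> s0
s0 --y--> s0
s0 --x--> s5
s5 --x--> s0
s0 --y--> s0
s0 --x--> s5
s5 --y--> s5
s5 --x--> s0
s0 --y--> s0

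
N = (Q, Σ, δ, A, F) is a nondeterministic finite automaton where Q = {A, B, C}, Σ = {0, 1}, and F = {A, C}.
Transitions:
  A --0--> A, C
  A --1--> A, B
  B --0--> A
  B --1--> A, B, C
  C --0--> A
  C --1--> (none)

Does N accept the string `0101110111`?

accepted

Start: {A}
read 0: {A, C}
read 1: {A, B}
read 0: {A, C}
read 1: {A, B}
read 1: {A, B, C}
read 1: {A, B, C}
read 0: {A, C}
read 1: {A, B}
read 1: {A, B, C}
read 1: {A, B, C}
Reachable ∩ accepting = {A, C} — nonempty.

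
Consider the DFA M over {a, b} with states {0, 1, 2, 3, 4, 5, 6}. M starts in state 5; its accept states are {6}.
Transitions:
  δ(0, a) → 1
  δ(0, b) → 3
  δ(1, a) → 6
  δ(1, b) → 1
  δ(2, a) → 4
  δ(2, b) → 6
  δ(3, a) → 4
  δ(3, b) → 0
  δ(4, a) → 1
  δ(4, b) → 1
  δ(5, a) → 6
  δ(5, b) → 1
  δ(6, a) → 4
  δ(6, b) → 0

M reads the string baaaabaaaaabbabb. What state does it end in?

5 --b--> 1
1 --a--> 6
6 --a--> 4
4 --a--> 1
1 --a--> 6
6 --b--> 0
0 --a--> 1
1 --a--> 6
6 --a--> 4
4 --a--> 1
1 --a--> 6
6 --b--> 0
0 --b--> 3
3 --a--> 4
4 --b--> 1
1 --b--> 1

1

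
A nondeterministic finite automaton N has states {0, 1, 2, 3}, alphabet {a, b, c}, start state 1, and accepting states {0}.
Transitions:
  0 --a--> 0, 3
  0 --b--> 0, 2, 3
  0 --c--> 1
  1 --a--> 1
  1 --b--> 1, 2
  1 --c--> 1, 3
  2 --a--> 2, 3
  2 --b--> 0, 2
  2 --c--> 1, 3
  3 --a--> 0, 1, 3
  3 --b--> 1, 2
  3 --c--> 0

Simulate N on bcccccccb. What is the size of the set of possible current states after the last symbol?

4

Start: {1}
read b: {1, 2}
read c: {1, 3}
read c: {0, 1, 3}
read c: {0, 1, 3}
read c: {0, 1, 3}
read c: {0, 1, 3}
read c: {0, 1, 3}
read c: {0, 1, 3}
read b: {0, 1, 2, 3}
Final reachable set {0, 1, 2, 3} has 4 states.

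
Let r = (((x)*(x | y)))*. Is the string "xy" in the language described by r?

Split into 2 pieces x · y; each matches ((x)*(x|y)).

yes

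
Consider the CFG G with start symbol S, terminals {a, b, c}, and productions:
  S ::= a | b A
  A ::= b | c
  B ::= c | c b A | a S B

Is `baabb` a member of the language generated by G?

no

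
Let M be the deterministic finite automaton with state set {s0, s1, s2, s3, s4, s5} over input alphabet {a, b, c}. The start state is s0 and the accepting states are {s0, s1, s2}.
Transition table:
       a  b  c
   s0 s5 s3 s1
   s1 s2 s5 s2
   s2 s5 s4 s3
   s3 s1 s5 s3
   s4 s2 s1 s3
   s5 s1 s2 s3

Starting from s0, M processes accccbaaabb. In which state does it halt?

s4

s0 --a--> s5
s5 --c--> s3
s3 --c--> s3
s3 --c--> s3
s3 --c--> s3
s3 --b--> s5
s5 --a--> s1
s1 --a--> s2
s2 --a--> s5
s5 --b--> s2
s2 --b--> s4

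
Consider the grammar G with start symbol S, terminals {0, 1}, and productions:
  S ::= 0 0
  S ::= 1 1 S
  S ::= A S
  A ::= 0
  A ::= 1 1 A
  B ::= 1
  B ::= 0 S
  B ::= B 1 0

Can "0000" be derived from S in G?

yes

S ⇒ AS ⇒ 0S ⇒ 0AS ⇒ 00S ⇒ 0000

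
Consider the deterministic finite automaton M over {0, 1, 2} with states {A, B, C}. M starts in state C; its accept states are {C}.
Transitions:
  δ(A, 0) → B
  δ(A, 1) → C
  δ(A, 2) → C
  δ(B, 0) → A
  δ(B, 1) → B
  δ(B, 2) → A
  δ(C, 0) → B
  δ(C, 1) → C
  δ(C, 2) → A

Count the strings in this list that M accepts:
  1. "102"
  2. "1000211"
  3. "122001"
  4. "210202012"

"102": rejected
"1000211": accepted
"122001": accepted
"210202012": rejected

2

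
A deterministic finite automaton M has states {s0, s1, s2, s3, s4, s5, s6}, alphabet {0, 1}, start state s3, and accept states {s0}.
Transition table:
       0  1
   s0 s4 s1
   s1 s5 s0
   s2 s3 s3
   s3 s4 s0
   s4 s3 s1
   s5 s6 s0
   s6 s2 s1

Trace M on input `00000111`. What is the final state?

s1

s3 --0--> s4
s4 --0--> s3
s3 --0--> s4
s4 --0--> s3
s3 --0--> s4
s4 --1--> s1
s1 --1--> s0
s0 --1--> s1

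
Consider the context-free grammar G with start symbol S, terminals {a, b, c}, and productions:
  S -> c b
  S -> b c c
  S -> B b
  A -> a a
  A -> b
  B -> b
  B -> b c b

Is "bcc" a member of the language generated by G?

S ⇒ bcc

yes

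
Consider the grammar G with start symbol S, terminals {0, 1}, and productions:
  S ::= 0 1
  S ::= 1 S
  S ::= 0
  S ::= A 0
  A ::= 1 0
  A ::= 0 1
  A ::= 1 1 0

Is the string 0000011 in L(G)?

no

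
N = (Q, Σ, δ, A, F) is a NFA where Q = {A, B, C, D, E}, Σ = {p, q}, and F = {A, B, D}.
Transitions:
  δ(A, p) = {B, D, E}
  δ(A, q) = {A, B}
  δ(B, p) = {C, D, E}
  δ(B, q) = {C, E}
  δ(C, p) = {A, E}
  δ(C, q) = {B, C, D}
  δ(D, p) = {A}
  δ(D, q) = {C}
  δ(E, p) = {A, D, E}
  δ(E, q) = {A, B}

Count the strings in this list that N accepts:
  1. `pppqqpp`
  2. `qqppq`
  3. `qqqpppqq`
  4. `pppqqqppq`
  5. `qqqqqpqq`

`pppqqpp`: accepted
`qqppq`: accepted
`qqqpppqq`: accepted
`pppqqqppq`: accepted
`qqqqqpqq`: accepted

5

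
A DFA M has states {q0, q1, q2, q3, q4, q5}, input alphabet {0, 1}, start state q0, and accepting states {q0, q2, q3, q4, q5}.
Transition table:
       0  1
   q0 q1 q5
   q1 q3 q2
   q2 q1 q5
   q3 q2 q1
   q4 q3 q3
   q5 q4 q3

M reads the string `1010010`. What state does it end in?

q1

q0 --1--> q5
q5 --0--> q4
q4 --1--> q3
q3 --0--> q2
q2 --0--> q1
q1 --1--> q2
q2 --0--> q1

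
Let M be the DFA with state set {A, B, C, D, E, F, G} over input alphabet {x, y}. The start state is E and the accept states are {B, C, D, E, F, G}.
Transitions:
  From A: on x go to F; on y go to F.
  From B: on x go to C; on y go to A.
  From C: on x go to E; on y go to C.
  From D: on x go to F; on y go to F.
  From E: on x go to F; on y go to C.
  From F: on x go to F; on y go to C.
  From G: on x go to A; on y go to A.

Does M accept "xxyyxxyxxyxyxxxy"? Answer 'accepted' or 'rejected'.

E --x--> F
F --x--> F
F --y--> C
C --y--> C
C --x--> E
E --x--> F
F --y--> C
C --x--> E
E --x--> F
F --y--> C
C --x--> E
E --y--> C
C --x--> E
E --x--> F
F --x--> F
F --y--> C
End in state C, which is an accepting state.

accepted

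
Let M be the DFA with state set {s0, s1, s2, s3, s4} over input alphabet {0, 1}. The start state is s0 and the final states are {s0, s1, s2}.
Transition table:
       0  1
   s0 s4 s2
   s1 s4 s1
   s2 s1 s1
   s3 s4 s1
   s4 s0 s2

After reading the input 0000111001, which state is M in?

s0 --0--> s4
s4 --0--> s0
s0 --0--> s4
s4 --0--> s0
s0 --1--> s2
s2 --1--> s1
s1 --1--> s1
s1 --0--> s4
s4 --0--> s0
s0 --1--> s2

s2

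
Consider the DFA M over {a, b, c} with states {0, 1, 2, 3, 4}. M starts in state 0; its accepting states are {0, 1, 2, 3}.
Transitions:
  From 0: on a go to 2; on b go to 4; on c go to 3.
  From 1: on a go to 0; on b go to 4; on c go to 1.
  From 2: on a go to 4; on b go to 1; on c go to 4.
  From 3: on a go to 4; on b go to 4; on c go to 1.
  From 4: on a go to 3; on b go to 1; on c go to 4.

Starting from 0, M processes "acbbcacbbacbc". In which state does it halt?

4

0 --a--> 2
2 --c--> 4
4 --b--> 1
1 --b--> 4
4 --c--> 4
4 --a--> 3
3 --c--> 1
1 --b--> 4
4 --b--> 1
1 --a--> 0
0 --c--> 3
3 --b--> 4
4 --c--> 4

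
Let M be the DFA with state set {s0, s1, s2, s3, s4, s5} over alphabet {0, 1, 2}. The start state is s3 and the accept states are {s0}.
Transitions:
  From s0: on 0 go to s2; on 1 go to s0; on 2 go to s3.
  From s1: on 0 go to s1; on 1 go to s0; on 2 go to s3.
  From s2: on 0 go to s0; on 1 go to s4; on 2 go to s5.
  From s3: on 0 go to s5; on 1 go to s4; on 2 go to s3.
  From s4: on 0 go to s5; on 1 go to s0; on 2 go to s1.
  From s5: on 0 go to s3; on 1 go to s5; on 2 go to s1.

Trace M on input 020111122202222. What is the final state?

s3

s3 --0--> s5
s5 --2--> s1
s1 --0--> s1
s1 --1--> s0
s0 --1--> s0
s0 --1--> s0
s0 --1--> s0
s0 --2--> s3
s3 --2--> s3
s3 --2--> s3
s3 --0--> s5
s5 --2--> s1
s1 --2--> s3
s3 --2--> s3
s3 --2--> s3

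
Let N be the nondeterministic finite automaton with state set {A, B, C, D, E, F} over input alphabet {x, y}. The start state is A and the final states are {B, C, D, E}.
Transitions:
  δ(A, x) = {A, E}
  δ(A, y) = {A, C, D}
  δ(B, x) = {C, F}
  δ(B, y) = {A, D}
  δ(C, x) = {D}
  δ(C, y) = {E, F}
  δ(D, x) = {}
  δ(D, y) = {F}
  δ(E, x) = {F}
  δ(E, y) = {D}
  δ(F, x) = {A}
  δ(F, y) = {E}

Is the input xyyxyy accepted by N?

accepted

Start: {A}
read x: {A, E}
read y: {A, C, D}
read y: {A, C, D, E, F}
read x: {A, D, E, F}
read y: {A, C, D, E, F}
read y: {A, C, D, E, F}
Reachable ∩ accepting = {C, D, E} — nonempty.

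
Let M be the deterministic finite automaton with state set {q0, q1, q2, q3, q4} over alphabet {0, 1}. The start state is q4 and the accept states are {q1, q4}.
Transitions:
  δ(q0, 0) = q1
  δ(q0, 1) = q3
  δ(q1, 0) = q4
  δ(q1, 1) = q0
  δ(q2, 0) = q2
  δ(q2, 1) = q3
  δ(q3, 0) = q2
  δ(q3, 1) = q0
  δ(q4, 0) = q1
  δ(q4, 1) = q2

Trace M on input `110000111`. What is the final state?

q4 --1--> q2
q2 --1--> q3
q3 --0--> q2
q2 --0--> q2
q2 --0--> q2
q2 --0--> q2
q2 --1--> q3
q3 --1--> q0
q0 --1--> q3

q3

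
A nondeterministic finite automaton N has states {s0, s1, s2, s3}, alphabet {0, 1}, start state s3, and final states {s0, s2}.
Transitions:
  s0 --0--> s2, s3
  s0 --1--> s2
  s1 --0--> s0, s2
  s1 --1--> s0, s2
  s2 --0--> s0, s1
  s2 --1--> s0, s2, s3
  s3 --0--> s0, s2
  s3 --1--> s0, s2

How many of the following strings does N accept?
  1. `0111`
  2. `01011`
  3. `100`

3

`0111`: accepted
`01011`: accepted
`100`: accepted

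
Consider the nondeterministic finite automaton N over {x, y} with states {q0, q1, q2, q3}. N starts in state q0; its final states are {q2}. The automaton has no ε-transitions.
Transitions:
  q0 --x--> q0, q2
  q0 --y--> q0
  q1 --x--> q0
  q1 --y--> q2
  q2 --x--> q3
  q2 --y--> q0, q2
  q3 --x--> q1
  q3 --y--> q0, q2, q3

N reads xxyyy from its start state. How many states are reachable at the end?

3

Start: {q0}
read x: {q0, q2}
read x: {q0, q2, q3}
read y: {q0, q2, q3}
read y: {q0, q2, q3}
read y: {q0, q2, q3}
Final reachable set {q0, q2, q3} has 3 states.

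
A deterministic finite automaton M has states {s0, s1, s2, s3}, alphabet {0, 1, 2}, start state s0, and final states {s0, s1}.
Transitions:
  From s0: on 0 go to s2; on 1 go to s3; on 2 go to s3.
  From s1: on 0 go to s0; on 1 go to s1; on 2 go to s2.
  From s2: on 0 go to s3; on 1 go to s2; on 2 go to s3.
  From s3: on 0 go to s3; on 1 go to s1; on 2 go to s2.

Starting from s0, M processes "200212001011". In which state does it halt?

s1

s0 --2--> s3
s3 --0--> s3
s3 --0--> s3
s3 --2--> s2
s2 --1--> s2
s2 --2--> s3
s3 --0--> s3
s3 --0--> s3
s3 --1--> s1
s1 --0--> s0
s0 --1--> s3
s3 --1--> s1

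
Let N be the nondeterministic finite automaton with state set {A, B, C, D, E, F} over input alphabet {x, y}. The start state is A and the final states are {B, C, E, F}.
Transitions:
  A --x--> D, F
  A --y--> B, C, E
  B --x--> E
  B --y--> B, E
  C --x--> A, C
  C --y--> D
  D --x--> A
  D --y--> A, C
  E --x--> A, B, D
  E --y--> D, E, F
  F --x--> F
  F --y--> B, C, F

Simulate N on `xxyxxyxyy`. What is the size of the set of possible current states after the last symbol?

Start: {A}
read x: {D, F}
read x: {A, F}
read y: {B, C, E, F}
read x: {A, B, C, D, E, F}
read x: {A, B, C, D, E, F}
read y: {A, B, C, D, E, F}
read x: {A, B, C, D, E, F}
read y: {A, B, C, D, E, F}
read y: {A, B, C, D, E, F}
Final reachable set {A, B, C, D, E, F} has 6 states.

6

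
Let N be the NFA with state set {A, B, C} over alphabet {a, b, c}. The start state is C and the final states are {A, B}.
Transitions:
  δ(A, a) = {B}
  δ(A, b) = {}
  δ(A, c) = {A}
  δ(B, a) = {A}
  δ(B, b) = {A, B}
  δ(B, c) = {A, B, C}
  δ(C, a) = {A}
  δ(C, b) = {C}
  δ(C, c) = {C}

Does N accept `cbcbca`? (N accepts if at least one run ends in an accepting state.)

Start: {C}
read c: {C}
read b: {C}
read c: {C}
read b: {C}
read c: {C}
read a: {A}
Reachable ∩ accepting = {A} — nonempty.

accepted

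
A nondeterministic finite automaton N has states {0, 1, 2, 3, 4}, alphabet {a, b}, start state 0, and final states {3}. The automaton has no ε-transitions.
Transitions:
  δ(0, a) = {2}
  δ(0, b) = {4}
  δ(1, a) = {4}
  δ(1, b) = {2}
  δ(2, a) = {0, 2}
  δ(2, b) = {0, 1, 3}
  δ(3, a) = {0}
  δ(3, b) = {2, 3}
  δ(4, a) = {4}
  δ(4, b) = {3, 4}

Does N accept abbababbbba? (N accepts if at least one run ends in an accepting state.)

rejected

Start: {0}
read a: {2}
read b: {0, 1, 3}
read b: {2, 3, 4}
read a: {0, 2, 4}
read b: {0, 1, 3, 4}
read a: {0, 2, 4}
read b: {0, 1, 3, 4}
read b: {2, 3, 4}
read b: {0, 1, 2, 3, 4}
read b: {0, 1, 2, 3, 4}
read a: {0, 2, 4}
Reachable ∩ accepting = {} — empty.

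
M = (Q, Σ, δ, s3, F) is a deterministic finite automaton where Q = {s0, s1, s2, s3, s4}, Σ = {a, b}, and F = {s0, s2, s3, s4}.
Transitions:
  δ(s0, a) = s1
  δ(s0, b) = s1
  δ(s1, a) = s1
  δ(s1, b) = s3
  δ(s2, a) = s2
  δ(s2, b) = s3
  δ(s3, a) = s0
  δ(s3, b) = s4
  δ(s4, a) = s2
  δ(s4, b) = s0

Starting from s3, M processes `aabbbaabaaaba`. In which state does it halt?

s3 --a--> s0
s0 --a--> s1
s1 --b--> s3
s3 --b--> s4
s4 --b--> s0
s0 --a--> s1
s1 --a--> s1
s1 --b--> s3
s3 --a--> s0
s0 --a--> s1
s1 --a--> s1
s1 --b--> s3
s3 --a--> s0

s0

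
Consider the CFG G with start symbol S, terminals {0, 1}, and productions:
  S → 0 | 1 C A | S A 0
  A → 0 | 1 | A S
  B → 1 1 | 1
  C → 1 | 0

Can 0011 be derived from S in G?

no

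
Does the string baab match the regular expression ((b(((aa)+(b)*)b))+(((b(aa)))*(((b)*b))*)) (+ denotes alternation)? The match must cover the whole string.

The left alternative (b(((aa)+(b)*)b)) matches baab.

yes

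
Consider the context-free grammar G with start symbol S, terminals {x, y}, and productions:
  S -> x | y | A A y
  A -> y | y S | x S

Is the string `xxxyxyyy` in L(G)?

S ⇒ AAy ⇒ xSAy ⇒ xAAyAy ⇒ xxSAyAy ⇒ xxxAyAy ⇒ xxxySyAy ⇒ xxxyxyAy ⇒ xxxyxyyy

yes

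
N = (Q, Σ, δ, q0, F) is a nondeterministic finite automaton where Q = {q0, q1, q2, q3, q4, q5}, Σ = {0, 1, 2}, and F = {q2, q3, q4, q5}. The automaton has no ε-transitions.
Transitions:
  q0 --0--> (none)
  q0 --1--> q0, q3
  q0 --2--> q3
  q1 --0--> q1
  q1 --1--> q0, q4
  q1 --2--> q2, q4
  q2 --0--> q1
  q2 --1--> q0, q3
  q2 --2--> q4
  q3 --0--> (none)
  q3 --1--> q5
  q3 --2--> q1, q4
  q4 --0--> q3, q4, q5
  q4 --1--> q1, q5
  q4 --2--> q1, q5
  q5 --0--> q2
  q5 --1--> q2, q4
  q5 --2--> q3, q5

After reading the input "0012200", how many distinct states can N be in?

Start: {q0}
read 0: {}
The reachable set is empty and stays empty for the remaining 6 symbols.
Final reachable set {} has 0 states.

0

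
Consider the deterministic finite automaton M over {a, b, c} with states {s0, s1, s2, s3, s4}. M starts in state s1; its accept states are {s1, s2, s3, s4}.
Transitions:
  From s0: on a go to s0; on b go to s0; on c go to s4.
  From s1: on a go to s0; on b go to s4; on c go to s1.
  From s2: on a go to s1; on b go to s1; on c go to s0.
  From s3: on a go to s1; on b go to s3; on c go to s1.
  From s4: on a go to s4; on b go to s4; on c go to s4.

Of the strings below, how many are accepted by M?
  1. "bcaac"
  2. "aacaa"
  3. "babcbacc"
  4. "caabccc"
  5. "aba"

4

"bcaac": accepted
"aacaa": accepted
"babcbacc": accepted
"caabccc": accepted
"aba": rejected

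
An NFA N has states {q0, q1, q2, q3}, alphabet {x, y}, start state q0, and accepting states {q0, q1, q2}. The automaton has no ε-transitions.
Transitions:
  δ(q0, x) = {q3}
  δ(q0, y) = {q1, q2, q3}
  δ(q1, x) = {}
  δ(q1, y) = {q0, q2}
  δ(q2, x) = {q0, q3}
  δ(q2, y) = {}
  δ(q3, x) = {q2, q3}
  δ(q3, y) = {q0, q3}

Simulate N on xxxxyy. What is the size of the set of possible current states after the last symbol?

4

Start: {q0}
read x: {q3}
read x: {q2, q3}
read x: {q0, q2, q3}
read x: {q0, q2, q3}
read y: {q0, q1, q2, q3}
read y: {q0, q1, q2, q3}
Final reachable set {q0, q1, q2, q3} has 4 states.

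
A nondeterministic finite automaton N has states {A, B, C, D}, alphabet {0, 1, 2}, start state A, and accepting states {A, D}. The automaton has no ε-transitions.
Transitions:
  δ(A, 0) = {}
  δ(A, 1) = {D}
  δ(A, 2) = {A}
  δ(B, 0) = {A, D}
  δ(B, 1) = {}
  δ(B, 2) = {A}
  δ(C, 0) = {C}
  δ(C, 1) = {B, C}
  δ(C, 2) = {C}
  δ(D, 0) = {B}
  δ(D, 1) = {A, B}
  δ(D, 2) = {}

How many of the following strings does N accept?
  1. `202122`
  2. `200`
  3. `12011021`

`202122`: rejected
`200`: rejected
`12011021`: rejected

0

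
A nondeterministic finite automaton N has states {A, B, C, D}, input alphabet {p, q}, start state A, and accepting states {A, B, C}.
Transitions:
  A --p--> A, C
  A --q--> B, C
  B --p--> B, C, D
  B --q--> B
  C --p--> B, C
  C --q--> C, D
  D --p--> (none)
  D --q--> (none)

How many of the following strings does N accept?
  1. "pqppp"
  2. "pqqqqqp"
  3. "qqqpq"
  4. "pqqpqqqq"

4

"pqppp": accepted
"pqqqqqp": accepted
"qqqpq": accepted
"pqqpqqqq": accepted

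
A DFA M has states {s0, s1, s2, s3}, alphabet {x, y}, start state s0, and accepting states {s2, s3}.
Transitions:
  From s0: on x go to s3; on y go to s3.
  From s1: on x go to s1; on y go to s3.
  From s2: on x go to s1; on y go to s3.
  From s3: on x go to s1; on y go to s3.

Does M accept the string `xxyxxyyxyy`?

accepted

s0 --x--> s3
s3 --x--> s1
s1 --y--> s3
s3 --x--> s1
s1 --x--> s1
s1 --y--> s3
s3 --y--> s3
s3 --x--> s1
s1 --y--> s3
s3 --y--> s3
End in state s3, which is an accepting state.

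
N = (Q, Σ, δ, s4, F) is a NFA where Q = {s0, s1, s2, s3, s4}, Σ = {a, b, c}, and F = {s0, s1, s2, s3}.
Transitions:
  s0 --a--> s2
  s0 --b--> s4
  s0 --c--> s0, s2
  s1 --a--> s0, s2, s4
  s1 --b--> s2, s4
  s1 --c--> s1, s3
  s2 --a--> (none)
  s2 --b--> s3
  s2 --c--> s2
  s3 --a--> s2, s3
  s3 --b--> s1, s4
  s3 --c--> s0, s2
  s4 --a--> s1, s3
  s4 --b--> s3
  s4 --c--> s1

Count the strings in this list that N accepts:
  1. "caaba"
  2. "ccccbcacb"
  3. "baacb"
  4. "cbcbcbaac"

4

"caaba": accepted
"ccccbcacb": accepted
"baacb": accepted
"cbcbcbaac": accepted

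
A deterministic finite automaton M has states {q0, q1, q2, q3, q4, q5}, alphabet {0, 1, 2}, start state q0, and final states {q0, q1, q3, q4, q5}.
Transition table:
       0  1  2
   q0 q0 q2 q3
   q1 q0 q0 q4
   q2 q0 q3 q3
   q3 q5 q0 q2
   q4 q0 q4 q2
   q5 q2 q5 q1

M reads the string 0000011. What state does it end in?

q3

q0 --0--> q0
q0 --0--> q0
q0 --0--> q0
q0 --0--> q0
q0 --0--> q0
q0 --1--> q2
q2 --1--> q3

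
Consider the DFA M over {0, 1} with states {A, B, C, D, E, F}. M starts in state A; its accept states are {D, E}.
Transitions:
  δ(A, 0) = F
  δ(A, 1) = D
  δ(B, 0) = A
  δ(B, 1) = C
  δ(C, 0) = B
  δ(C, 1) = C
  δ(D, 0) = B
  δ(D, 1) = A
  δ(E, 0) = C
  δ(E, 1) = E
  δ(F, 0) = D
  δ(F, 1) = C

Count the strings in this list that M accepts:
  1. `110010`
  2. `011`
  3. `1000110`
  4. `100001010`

`110010`: rejected
`011`: rejected
`1000110`: rejected
`100001010`: rejected

0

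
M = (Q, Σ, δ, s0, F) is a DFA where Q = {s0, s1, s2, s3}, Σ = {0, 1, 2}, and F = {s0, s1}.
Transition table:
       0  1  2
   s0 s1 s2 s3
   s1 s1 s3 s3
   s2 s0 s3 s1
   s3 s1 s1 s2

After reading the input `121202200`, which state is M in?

s1

s0 --1--> s2
s2 --2--> s1
s1 --1--> s3
s3 --2--> s2
s2 --0--> s0
s0 --2--> s3
s3 --2--> s2
s2 --0--> s0
s0 --0--> s1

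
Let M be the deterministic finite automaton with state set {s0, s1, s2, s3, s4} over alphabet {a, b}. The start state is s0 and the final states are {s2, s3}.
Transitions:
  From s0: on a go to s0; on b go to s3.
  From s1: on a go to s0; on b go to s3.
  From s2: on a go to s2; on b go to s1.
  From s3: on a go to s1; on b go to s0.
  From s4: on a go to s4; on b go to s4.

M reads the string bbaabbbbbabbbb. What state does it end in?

s0 --b--> s3
s3 --b--> s0
s0 --a--> s0
s0 --a--> s0
s0 --b--> s3
s3 --b--> s0
s0 --b--> s3
s3 --b--> s0
s0 --b--> s3
s3 --a--> s1
s1 --b--> s3
s3 --b--> s0
s0 --b--> s3
s3 --b--> s0

s0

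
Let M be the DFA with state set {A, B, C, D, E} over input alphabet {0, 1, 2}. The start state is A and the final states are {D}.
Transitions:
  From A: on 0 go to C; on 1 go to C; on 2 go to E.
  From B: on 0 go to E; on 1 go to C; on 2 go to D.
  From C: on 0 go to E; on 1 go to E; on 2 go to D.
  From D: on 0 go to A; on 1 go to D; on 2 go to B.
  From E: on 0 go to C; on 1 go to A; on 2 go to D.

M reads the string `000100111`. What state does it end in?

A --0--> C
C --0--> E
E --0--> C
C --1--> E
E --0--> C
C --0--> E
E --1--> A
A --1--> C
C --1--> E

E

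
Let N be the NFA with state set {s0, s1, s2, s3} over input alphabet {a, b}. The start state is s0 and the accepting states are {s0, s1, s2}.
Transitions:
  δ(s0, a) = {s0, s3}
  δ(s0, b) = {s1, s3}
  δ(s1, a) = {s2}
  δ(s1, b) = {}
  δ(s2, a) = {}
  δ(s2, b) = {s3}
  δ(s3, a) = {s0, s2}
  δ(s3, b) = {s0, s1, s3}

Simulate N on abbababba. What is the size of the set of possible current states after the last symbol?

3

Start: {s0}
read a: {s0, s3}
read b: {s0, s1, s3}
read b: {s0, s1, s3}
read a: {s0, s2, s3}
read b: {s0, s1, s3}
read a: {s0, s2, s3}
read b: {s0, s1, s3}
read b: {s0, s1, s3}
read a: {s0, s2, s3}
Final reachable set {s0, s2, s3} has 3 states.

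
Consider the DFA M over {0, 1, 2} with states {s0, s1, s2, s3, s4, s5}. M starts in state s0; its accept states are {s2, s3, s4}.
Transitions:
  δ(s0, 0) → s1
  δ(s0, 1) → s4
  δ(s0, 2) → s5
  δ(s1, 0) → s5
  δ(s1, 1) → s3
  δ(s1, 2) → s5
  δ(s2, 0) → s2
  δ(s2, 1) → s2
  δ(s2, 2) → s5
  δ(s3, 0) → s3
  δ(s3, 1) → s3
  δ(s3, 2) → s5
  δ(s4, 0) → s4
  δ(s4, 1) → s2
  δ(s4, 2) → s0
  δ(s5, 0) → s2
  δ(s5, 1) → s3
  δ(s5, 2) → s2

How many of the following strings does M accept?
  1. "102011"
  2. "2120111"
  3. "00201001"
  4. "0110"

4

"102011": accepted
"2120111": accepted
"00201001": accepted
"0110": accepted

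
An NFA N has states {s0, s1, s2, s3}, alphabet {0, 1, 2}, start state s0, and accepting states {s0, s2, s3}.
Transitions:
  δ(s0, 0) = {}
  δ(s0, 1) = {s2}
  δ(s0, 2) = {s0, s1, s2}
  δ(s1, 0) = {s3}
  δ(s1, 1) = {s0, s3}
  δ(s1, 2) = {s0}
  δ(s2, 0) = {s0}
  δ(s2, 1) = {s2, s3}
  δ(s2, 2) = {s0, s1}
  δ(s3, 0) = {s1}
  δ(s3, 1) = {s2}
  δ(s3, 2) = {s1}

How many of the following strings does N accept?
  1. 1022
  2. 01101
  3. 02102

1

1022: accepted
01101: rejected
02102: rejected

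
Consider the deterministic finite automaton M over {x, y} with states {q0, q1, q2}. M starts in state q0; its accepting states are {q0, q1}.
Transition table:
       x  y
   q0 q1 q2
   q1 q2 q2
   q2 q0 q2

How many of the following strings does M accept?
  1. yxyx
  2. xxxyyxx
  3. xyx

yxyx: accepted
xxxyyxx: accepted
xyx: accepted

3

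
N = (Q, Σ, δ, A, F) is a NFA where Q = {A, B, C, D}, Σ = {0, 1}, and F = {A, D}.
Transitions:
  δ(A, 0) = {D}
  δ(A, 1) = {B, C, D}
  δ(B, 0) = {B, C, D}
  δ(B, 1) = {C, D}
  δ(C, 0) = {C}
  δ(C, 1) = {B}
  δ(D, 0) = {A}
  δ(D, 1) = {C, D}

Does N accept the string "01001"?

Start: {A}
read 0: {D}
read 1: {C, D}
read 0: {A, C}
read 0: {C, D}
read 1: {B, C, D}
Reachable ∩ accepting = {D} — nonempty.

accepted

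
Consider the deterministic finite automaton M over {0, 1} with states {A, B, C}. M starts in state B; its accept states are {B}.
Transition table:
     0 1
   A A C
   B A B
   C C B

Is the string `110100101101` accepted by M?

rejected

B --1--> B
B --1--> B
B --0--> A
A --1--> C
C --0--> C
C --0--> C
C --1--> B
B --0--> A
A --1--> C
C --1--> B
B --0--> A
A --1--> C
End in state C, which is not an accepting state.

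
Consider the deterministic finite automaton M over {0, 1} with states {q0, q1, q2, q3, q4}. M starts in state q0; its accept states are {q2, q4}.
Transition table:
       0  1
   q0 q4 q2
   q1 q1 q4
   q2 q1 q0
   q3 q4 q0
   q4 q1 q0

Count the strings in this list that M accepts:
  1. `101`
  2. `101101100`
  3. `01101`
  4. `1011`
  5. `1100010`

`101`: accepted
`101101100`: rejected
`01101`: accepted
`1011`: rejected
`1100010`: rejected

2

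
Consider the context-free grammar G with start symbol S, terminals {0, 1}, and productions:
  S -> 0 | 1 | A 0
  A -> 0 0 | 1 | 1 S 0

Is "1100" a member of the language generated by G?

S ⇒ A0 ⇒ 1S00 ⇒ 1100

yes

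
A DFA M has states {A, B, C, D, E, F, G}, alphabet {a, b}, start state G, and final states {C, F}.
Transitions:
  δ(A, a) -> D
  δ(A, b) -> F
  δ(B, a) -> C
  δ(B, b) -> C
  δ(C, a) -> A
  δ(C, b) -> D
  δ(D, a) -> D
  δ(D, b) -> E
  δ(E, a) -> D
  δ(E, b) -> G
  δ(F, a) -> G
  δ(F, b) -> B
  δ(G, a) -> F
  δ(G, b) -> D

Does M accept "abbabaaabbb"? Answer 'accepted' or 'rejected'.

G --a--> F
F --b--> B
B --b--> C
C --a--> A
A --b--> F
F --a--> G
G --a--> F
F --a--> G
G --b--> D
D --b--> E
E --b--> G
End in state G, which is not an accepting state.

rejected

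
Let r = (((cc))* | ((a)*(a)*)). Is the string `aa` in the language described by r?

The right alternative ((a)*(a)*) matches aa.

yes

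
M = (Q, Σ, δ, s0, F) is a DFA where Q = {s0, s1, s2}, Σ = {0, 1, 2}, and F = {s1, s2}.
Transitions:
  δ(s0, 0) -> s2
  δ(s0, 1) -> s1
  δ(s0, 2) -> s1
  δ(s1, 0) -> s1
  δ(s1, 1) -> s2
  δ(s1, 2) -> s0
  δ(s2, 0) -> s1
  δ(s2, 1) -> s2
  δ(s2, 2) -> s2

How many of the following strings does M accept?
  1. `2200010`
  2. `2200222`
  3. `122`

`2200010`: accepted
`2200222`: rejected
`122`: accepted

2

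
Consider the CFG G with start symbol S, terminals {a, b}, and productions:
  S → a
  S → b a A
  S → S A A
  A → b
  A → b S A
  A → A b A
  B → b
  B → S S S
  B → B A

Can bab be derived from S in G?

yes

S ⇒ baA ⇒ bab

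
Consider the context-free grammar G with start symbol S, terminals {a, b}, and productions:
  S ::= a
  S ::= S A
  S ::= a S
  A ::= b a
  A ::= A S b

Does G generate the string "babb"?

no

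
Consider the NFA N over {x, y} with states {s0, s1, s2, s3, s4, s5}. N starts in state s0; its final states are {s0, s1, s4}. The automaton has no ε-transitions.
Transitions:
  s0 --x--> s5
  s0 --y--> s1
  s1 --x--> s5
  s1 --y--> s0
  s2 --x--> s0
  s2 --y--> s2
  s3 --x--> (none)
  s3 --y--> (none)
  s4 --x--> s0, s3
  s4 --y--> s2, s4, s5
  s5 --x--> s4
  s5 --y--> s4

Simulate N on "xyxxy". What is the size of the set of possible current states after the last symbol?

1

Start: {s0}
read x: {s5}
read y: {s4}
read x: {s0, s3}
read x: {s5}
read y: {s4}
Final reachable set {s4} has 1 state.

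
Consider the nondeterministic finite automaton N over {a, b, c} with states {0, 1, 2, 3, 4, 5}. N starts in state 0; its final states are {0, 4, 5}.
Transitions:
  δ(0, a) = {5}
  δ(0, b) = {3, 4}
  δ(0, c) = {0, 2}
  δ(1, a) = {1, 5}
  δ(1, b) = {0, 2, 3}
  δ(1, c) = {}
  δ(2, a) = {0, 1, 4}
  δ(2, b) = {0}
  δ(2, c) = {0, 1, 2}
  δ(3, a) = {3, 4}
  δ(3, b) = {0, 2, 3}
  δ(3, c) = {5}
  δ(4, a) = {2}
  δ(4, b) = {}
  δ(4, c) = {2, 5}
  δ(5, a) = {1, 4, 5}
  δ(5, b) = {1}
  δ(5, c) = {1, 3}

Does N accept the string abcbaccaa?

Start: {0}
read a: {5}
read b: {1}
read c: {}
The reachable set is empty and stays empty for the remaining 6 symbols.
Reachable ∩ accepting = {} — empty.

rejected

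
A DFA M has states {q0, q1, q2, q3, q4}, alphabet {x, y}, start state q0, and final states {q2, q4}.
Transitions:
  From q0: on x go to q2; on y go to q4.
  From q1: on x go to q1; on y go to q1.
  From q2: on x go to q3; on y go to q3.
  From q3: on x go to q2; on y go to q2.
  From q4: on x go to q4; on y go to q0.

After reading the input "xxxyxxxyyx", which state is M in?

q3

q0 --x--> q2
q2 --x--> q3
q3 --x--> q2
q2 --y--> q3
q3 --x--> q2
q2 --x--> q3
q3 --x--> q2
q2 --y--> q3
q3 --y--> q2
q2 --x--> q3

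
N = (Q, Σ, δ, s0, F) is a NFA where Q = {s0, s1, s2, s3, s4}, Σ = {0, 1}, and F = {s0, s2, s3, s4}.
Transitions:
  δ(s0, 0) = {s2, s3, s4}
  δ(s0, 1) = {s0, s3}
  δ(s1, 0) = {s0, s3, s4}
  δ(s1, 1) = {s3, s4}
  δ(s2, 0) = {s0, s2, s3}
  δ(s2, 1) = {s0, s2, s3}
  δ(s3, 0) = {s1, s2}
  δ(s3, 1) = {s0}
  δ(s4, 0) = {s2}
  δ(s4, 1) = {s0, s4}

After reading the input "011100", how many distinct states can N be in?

5

Start: {s0}
read 0: {s2, s3, s4}
read 1: {s0, s2, s3, s4}
read 1: {s0, s2, s3, s4}
read 1: {s0, s2, s3, s4}
read 0: {s0, s1, s2, s3, s4}
read 0: {s0, s1, s2, s3, s4}
Final reachable set {s0, s1, s2, s3, s4} has 5 states.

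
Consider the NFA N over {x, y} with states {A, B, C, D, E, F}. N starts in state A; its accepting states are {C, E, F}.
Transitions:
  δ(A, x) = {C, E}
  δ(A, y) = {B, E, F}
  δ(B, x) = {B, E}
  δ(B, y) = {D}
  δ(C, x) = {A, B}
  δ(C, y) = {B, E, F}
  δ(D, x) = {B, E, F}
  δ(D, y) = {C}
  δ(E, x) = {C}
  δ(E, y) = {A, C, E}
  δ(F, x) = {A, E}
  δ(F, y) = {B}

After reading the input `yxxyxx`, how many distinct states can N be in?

4

Start: {A}
read y: {B, E, F}
read x: {A, B, C, E}
read x: {A, B, C, E}
read y: {A, B, C, D, E, F}
read x: {A, B, C, E, F}
read x: {A, B, C, E}
Final reachable set {A, B, C, E} has 4 states.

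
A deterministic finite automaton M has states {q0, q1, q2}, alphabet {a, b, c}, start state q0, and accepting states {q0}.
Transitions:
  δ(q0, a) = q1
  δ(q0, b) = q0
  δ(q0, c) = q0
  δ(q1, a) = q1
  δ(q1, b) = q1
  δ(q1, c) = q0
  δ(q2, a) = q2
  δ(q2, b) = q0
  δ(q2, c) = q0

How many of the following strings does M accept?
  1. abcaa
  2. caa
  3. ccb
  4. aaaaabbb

1

abcaa: rejected
caa: rejected
ccb: accepted
aaaaabbb: rejected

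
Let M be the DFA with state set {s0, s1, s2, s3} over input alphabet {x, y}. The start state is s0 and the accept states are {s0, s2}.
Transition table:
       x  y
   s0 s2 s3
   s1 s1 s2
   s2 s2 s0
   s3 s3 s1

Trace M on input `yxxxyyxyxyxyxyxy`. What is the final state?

s0 --y--> s3
s3 --x--> s3
s3 --x--> s3
s3 --x--> s3
s3 --y--> s1
s1 --y--> s2
s2 --x--> s2
s2 --y--> s0
s0 --x--> s2
s2 --y--> s0
s0 --x--> s2
s2 --y--> s0
s0 --x--> s2
s2 --y--> s0
s0 --x--> s2
s2 --y--> s0

s0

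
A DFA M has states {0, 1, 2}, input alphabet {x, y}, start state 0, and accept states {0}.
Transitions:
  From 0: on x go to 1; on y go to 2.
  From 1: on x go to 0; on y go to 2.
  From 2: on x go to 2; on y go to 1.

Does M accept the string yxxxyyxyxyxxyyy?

rejected

0 --y--> 2
2 --x--> 2
2 --x--> 2
2 --x--> 2
2 --y--> 1
1 --y--> 2
2 --x--> 2
2 --y--> 1
1 --x--> 0
0 --y--> 2
2 --x--> 2
2 --x--> 2
2 --y--> 1
1 --y--> 2
2 --y--> 1
End in state 1, which is not an accepting state.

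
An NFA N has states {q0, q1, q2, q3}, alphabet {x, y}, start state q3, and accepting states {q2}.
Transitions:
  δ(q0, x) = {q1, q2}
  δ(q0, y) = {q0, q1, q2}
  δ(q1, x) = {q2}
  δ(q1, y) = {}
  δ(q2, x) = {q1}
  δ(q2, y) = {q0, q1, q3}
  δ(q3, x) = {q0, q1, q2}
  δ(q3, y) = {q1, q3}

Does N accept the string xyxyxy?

accepted

Start: {q3}
read x: {q0, q1, q2}
read y: {q0, q1, q2, q3}
read x: {q0, q1, q2}
read y: {q0, q1, q2, q3}
read x: {q0, q1, q2}
read y: {q0, q1, q2, q3}
Reachable ∩ accepting = {q2} — nonempty.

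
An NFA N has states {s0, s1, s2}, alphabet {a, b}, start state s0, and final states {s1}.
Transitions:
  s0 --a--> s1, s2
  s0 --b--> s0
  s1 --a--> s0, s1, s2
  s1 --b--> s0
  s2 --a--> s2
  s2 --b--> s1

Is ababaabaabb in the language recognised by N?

Start: {s0}
read a: {s1, s2}
read b: {s0, s1}
read a: {s0, s1, s2}
read b: {s0, s1}
read a: {s0, s1, s2}
read a: {s0, s1, s2}
read b: {s0, s1}
read a: {s0, s1, s2}
read a: {s0, s1, s2}
read b: {s0, s1}
read b: {s0}
Reachable ∩ accepting = {} — empty.

rejected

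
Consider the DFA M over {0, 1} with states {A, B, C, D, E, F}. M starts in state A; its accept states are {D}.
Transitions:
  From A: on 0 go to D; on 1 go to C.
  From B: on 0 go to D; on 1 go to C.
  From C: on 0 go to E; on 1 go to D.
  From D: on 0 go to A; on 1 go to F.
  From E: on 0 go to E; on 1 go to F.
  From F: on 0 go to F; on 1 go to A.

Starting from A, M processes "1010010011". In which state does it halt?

D

A --1--> C
C --0--> E
E --1--> F
F --0--> F
F --0--> F
F --1--> A
A --0--> D
D --0--> A
A --1--> C
C --1--> D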